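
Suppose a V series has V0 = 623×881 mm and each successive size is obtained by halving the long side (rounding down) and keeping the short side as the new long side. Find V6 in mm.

V1: ⌊881/2⌋ × 623 = 440 × 623 mm
V2: ⌊623/2⌋ × 440 = 311 × 440 mm
V3: ⌊440/2⌋ × 311 = 220 × 311 mm
V4: ⌊311/2⌋ × 220 = 155 × 220 mm
V5: ⌊220/2⌋ × 155 = 110 × 155 mm
V6: ⌊155/2⌋ × 110 = 77 × 110 mm

77 × 110 mm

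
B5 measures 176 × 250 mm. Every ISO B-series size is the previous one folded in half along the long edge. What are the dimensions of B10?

31 × 44 mm

B6: ⌊250/2⌋ × 176 = 125 × 176 mm
B7: ⌊176/2⌋ × 125 = 88 × 125 mm
B8: ⌊125/2⌋ × 88 = 62 × 88 mm
B9: ⌊88/2⌋ × 62 = 44 × 62 mm
B10: ⌊62/2⌋ × 44 = 31 × 44 mm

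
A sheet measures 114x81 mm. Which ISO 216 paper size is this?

C7 (81 × 114 mm)

Aspect ratio 114/81 ≈ 1.407 — close to the ISO √2 ≈ 1.414.
In the C-series (envelope sizes, between A and B): C7 = 81 × 114 mm.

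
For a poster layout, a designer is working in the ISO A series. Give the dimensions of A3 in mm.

A0 = 841 × 1189 mm (A0 has area 1 m², aspect 1:√2).
A1: ⌊1189/2⌋ × 841 = 594 × 841 mm
A2: ⌊841/2⌋ × 594 = 420 × 594 mm
A3: ⌊594/2⌋ × 420 = 297 × 420 mm

297 × 420 mm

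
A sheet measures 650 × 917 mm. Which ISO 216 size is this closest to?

Aspect ratio 917/650 ≈ 1.411 — close to the ISO √2 ≈ 1.414.
In the C-series (envelope sizes, between A and B): C1 = 648 × 917 mm.
Off by 2 mm total — nearest standard size.

C1 (648 × 917 mm)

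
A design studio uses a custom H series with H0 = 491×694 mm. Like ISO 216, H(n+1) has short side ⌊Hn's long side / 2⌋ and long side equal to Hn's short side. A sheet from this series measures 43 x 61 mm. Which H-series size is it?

H7

H0: 491 × 694 mm
H1: 347 × 491 mm
H2: 245 × 347 mm
H3: 173 × 245 mm
H4: 122 × 173 mm
H5: 86 × 122 mm
H6: 61 × 86 mm
H7: 43 × 61 mm
H8: 30 × 43 mm
→ matches H7.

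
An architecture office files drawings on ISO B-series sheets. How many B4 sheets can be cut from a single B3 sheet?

2

Each ISO step halves the sheet: 1 × B3 → 2 × B4
From B3 to B4 is 1 halving step: 2^1 = 2.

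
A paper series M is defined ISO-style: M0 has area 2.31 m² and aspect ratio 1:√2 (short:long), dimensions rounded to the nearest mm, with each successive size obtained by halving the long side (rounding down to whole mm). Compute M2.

Let M0's short side be w mm. w · w√2 = 2.31 m² = 2,310,000 mm², so w ≈ 1278.1 mm and w√2 ≈ 1807.4 mm → M0 = 1278 × 1807 mm.
M1: ⌊1807/2⌋ × 1278 = 903 × 1278 mm
M2: ⌊1278/2⌋ × 903 = 639 × 903 mm

639 × 903 mm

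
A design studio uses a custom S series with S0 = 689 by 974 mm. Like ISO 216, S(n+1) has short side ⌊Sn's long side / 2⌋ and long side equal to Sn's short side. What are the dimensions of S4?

172 × 243 mm

S1 = 487 × 689 mm (from S0 by 1 halving).
S2: ⌊689/2⌋ × 487 = 344 × 487 mm
S3: ⌊487/2⌋ × 344 = 243 × 344 mm
S4: ⌊344/2⌋ × 243 = 172 × 243 mm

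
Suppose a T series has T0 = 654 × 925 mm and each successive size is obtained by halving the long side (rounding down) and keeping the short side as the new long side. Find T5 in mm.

115 × 163 mm

T1 = 462 × 654 mm (from T0 by 1 halving).
T2: ⌊654/2⌋ × 462 = 327 × 462 mm
T3: ⌊462/2⌋ × 327 = 231 × 327 mm
T4: ⌊327/2⌋ × 231 = 163 × 231 mm
T5: ⌊231/2⌋ × 163 = 115 × 163 mm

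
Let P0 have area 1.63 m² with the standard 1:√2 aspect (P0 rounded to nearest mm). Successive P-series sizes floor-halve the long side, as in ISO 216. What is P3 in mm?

379 × 537 mm

Let P0's short side be w mm. w · w√2 = 1.63 m² = 1,630,000 mm², so w ≈ 1073.6 mm and w√2 ≈ 1518.3 mm → P0 = 1074 × 1518 mm.
P1: ⌊1518/2⌋ × 1074 = 759 × 1074 mm
P2: ⌊1074/2⌋ × 759 = 537 × 759 mm
P3: ⌊759/2⌋ × 537 = 379 × 537 mm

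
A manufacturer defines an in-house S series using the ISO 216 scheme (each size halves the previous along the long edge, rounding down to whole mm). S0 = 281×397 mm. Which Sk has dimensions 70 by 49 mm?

S0: 281 × 397 mm
S1: 198 × 281 mm
S2: 140 × 198 mm
S3: 99 × 140 mm
S4: 70 × 99 mm
S5: 49 × 70 mm
S6: 35 × 49 mm
→ matches S5.

S5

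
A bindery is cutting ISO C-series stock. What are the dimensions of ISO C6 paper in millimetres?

114 × 162 mm

C0 = 917 × 1297 mm (C0 is the geometric mean of A0 and B0, aspect 1:√2).
C1: ⌊1297/2⌋ × 917 = 648 × 917 mm
C2: ⌊917/2⌋ × 648 = 458 × 648 mm
C3: ⌊648/2⌋ × 458 = 324 × 458 mm
C4: ⌊458/2⌋ × 324 = 229 × 324 mm
C5: ⌊324/2⌋ × 229 = 162 × 229 mm
C6: ⌊229/2⌋ × 162 = 114 × 162 mm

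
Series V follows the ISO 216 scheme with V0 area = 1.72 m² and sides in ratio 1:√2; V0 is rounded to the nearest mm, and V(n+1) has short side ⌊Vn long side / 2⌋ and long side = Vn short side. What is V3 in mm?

390 × 551 mm

Let V0's short side be w mm. w · w√2 = 1.72 m² = 1,720,000 mm², so w ≈ 1102.8 mm and w√2 ≈ 1559.6 mm → V0 = 1103 × 1560 mm.
V1: ⌊1560/2⌋ × 1103 = 780 × 1103 mm
V2: ⌊1103/2⌋ × 780 = 551 × 780 mm
V3: ⌊780/2⌋ × 551 = 390 × 551 mm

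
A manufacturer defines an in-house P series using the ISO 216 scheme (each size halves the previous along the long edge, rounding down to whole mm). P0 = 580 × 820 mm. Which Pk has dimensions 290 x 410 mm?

P0: 580 × 820 mm
P1: 410 × 580 mm
P2: 290 × 410 mm
P3: 205 × 290 mm
→ matches P2.

P2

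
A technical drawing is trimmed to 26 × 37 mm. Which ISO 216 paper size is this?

A10 (26 × 37 mm)

Aspect ratio 37/26 ≈ 1.423 — close to the ISO √2 ≈ 1.414.
In the A-series (A0 area = 1 m²): A10 = 26 × 37 mm.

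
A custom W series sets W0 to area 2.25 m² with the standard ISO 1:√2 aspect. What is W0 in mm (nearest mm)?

1261 × 1784 mm

Let the short side be w mm. Then w · w√2 = 2.25 m² = 2,250,000 mm².
w² = 2,250,000/√2, so w ≈ 1261.3 mm; long side = w√2 ≈ 1783.8 mm.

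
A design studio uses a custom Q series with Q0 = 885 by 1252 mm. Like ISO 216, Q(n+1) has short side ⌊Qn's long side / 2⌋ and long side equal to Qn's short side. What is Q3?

Q1: ⌊1252/2⌋ × 885 = 626 × 885 mm
Q2: ⌊885/2⌋ × 626 = 442 × 626 mm
Q3: ⌊626/2⌋ × 442 = 313 × 442 mm

313 × 442 mm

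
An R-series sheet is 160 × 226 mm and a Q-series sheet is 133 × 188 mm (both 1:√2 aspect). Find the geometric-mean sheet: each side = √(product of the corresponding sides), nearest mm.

146 × 206 mm

Short side: √(160 · 133) = √21280 ≈ 145.9 → 146 mm
Long side: √(226 · 188) = √42488 ≈ 206.1 → 206 mm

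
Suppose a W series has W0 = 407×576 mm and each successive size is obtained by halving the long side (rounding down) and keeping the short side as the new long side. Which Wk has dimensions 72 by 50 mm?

W0: 407 × 576 mm
W1: 288 × 407 mm
W2: 203 × 288 mm
W3: 144 × 203 mm
W4: 101 × 144 mm
W5: 72 × 101 mm
W6: 50 × 72 mm
W7: 36 × 50 mm
→ matches W6.

W6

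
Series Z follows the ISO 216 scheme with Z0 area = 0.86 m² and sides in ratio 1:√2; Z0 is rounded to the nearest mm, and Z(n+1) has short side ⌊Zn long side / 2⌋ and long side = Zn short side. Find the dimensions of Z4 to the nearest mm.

Let Z0's short side be w mm. w · w√2 = 0.86 m² = 860,000 mm², so w ≈ 779.8 mm and w√2 ≈ 1102.8 mm → Z0 = 780 × 1103 mm.
Z1: ⌊1103/2⌋ × 780 = 551 × 780 mm
Z2: ⌊780/2⌋ × 551 = 390 × 551 mm
Z3: ⌊551/2⌋ × 390 = 275 × 390 mm
Z4: ⌊390/2⌋ × 275 = 195 × 275 mm

195 × 275 mm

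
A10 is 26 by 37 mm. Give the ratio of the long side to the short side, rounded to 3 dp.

1.423

37 / 26 = 1.423
ISO 216 targets √2 ≈ 1.414; the +0.009 deviation is from mm rounding.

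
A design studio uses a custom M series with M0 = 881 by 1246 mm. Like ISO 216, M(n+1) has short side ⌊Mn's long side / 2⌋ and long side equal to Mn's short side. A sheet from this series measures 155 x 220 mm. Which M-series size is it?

M5

M0: 881 × 1246 mm
M1: 623 × 881 mm
M2: 440 × 623 mm
M3: 311 × 440 mm
M4: 220 × 311 mm
M5: 155 × 220 mm
M6: 110 × 155 mm
→ matches M5.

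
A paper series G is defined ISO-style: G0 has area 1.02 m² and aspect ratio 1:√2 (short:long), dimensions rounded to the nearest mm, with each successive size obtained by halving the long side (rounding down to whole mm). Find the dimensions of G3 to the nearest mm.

Let G0's short side be w mm. w · w√2 = 1.02 m² = 1,020,000 mm², so w ≈ 849.3 mm and w√2 ≈ 1201.0 mm → G0 = 849 × 1201 mm.
G1: ⌊1201/2⌋ × 849 = 600 × 849 mm
G2: ⌊849/2⌋ × 600 = 424 × 600 mm
G3: ⌊600/2⌋ × 424 = 300 × 424 mm

300 × 424 mm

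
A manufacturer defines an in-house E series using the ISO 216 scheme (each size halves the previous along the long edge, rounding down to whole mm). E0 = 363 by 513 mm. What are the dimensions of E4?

90 × 128 mm

E1: ⌊513/2⌋ × 363 = 256 × 363 mm
E2: ⌊363/2⌋ × 256 = 181 × 256 mm
E3: ⌊256/2⌋ × 181 = 128 × 181 mm
E4: ⌊181/2⌋ × 128 = 90 × 128 mm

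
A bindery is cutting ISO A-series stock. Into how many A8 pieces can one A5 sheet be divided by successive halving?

8

Each ISO step halves the sheet: 1 × A5 → 2 × A6 → 4 × A7 → 8 × A8
From A5 to A8 is 3 halving steps: 2^3 = 8.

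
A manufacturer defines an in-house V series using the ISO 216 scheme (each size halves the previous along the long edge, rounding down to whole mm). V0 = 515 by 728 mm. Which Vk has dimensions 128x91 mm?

V5

V0: 515 × 728 mm
V1: 364 × 515 mm
V2: 257 × 364 mm
V3: 182 × 257 mm
V4: 128 × 182 mm
V5: 91 × 128 mm
V6: 64 × 91 mm
→ matches V5.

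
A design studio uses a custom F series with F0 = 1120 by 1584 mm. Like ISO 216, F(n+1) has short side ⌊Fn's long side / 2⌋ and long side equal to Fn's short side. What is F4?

F1: ⌊1584/2⌋ × 1120 = 792 × 1120 mm
F2: ⌊1120/2⌋ × 792 = 560 × 792 mm
F3: ⌊792/2⌋ × 560 = 396 × 560 mm
F4: ⌊560/2⌋ × 396 = 280 × 396 mm

280 × 396 mm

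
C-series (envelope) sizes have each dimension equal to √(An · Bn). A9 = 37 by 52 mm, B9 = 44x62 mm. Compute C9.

Short side: √(37 · 44) = √1628 ≈ 40.3 → 40 mm
Long side: √(52 · 62) = √3224 ≈ 56.8 → 57 mm

40 × 57 mm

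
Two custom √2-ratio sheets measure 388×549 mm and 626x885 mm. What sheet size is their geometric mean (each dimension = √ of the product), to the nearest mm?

493 × 697 mm

Short side: √(388 · 626) = √242888 ≈ 492.8 → 493 mm
Long side: √(549 · 885) = √485865 ≈ 697.0 → 697 mm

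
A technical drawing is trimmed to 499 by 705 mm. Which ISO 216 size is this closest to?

Aspect ratio 705/499 ≈ 1.413 — close to the ISO √2 ≈ 1.414.
In the B-series (B0 = 1000 × 1414 mm): B2 = 500 × 707 mm.
Off by 3 mm total — nearest standard size.

B2 (500 × 707 mm)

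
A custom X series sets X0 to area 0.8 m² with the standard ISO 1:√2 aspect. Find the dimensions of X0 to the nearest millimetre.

752 × 1064 mm

Let the short side be w mm. Then w · w√2 = 0.8 m² = 800,000 mm².
w² = 800,000/√2, so w ≈ 752.1 mm; long side = w√2 ≈ 1063.7 mm.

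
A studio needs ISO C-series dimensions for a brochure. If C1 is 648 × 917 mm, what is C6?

114 × 162 mm

C2: ⌊917/2⌋ × 648 = 458 × 648 mm
C3: ⌊648/2⌋ × 458 = 324 × 458 mm
C4: ⌊458/2⌋ × 324 = 229 × 324 mm
C5: ⌊324/2⌋ × 229 = 162 × 229 mm
C6: ⌊229/2⌋ × 162 = 114 × 162 mm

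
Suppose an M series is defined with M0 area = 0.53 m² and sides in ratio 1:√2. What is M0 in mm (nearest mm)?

612 × 866 mm

Let the short side be w mm. Then w · w√2 = 0.53 m² = 530,000 mm².
w² = 530,000/√2, so w ≈ 612.2 mm; long side = w√2 ≈ 865.8 mm.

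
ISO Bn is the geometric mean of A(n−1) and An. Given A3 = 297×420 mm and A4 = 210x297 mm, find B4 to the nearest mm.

250 × 353 mm

Short side: √(297 · 210) = √62370 ≈ 249.7 → 250 mm
Long side: √(420 · 297) = √124740 ≈ 353.2 → 353 mm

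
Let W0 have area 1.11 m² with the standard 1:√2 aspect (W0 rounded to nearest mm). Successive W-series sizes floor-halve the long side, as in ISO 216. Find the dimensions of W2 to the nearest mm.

Let W0's short side be w mm. w · w√2 = 1.11 m² = 1,110,000 mm², so w ≈ 885.9 mm and w√2 ≈ 1252.9 mm → W0 = 886 × 1253 mm.
W1: ⌊1253/2⌋ × 886 = 626 × 886 mm
W2: ⌊886/2⌋ × 626 = 443 × 626 mm

443 × 626 mm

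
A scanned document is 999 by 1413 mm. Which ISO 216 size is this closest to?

B0 (1000 × 1414 mm)

Aspect ratio 1413/999 ≈ 1.414 — close to the ISO √2 ≈ 1.414.
In the B-series (B0 = 1000 × 1414 mm): B0 = 1000 × 1414 mm.
Off by 2 mm total — nearest standard size.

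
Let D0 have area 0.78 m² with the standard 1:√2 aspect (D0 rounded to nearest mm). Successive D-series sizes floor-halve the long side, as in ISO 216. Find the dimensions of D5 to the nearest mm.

Let D0's short side be w mm. w · w√2 = 0.78 m² = 780,000 mm², so w ≈ 742.7 mm and w√2 ≈ 1050.3 mm → D0 = 743 × 1050 mm.
D1: ⌊1050/2⌋ × 743 = 525 × 743 mm
D2: ⌊743/2⌋ × 525 = 371 × 525 mm
D3: ⌊525/2⌋ × 371 = 262 × 371 mm
D4: ⌊371/2⌋ × 262 = 185 × 262 mm
D5: ⌊262/2⌋ × 185 = 131 × 185 mm

131 × 185 mm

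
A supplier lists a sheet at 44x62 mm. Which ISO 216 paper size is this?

B9 (44 × 62 mm)

Aspect ratio 62/44 ≈ 1.409 — close to the ISO √2 ≈ 1.414.
In the B-series (B0 = 1000 × 1414 mm): B9 = 44 × 62 mm.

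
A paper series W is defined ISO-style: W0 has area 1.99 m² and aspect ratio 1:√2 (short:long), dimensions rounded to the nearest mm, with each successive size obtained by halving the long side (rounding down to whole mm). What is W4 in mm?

296 × 419 mm

Let W0's short side be w mm. w · w√2 = 1.99 m² = 1,990,000 mm², so w ≈ 1186.2 mm and w√2 ≈ 1677.6 mm → W0 = 1186 × 1678 mm.
W1: ⌊1678/2⌋ × 1186 = 839 × 1186 mm
W2: ⌊1186/2⌋ × 839 = 593 × 839 mm
W3: ⌊839/2⌋ × 593 = 419 × 593 mm
W4: ⌊593/2⌋ × 419 = 296 × 419 mm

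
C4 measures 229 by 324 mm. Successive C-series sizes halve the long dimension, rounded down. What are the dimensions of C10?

C5: ⌊324/2⌋ × 229 = 162 × 229 mm
C6: ⌊229/2⌋ × 162 = 114 × 162 mm
C7: ⌊162/2⌋ × 114 = 81 × 114 mm
C8: ⌊114/2⌋ × 81 = 57 × 81 mm
C9: ⌊81/2⌋ × 57 = 40 × 57 mm
C10: ⌊57/2⌋ × 40 = 28 × 40 mm

28 × 40 mm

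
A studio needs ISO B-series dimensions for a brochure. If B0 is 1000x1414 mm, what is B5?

176 × 250 mm

B1: ⌊1414/2⌋ × 1000 = 707 × 1000 mm
B2: ⌊1000/2⌋ × 707 = 500 × 707 mm
B3: ⌊707/2⌋ × 500 = 353 × 500 mm
B4: ⌊500/2⌋ × 353 = 250 × 353 mm
B5: ⌊353/2⌋ × 250 = 176 × 250 mm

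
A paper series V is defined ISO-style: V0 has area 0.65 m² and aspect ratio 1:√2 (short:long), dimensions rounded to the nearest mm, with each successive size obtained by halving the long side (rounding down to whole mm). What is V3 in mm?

239 × 339 mm

Let V0's short side be w mm. w · w√2 = 0.65 m² = 650,000 mm², so w ≈ 678.0 mm and w√2 ≈ 958.8 mm → V0 = 678 × 959 mm.
V1: ⌊959/2⌋ × 678 = 479 × 678 mm
V2: ⌊678/2⌋ × 479 = 339 × 479 mm
V3: ⌊479/2⌋ × 339 = 239 × 339 mm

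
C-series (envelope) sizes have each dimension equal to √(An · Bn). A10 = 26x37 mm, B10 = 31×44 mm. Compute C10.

28 × 40 mm

Short side: √(26 · 31) = √806 ≈ 28.4 → 28 mm
Long side: √(37 · 44) = √1628 ≈ 40.3 → 40 mm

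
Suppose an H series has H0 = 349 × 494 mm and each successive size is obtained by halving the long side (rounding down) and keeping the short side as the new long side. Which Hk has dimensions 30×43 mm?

H0: 349 × 494 mm
H1: 247 × 349 mm
H2: 174 × 247 mm
H3: 123 × 174 mm
H4: 87 × 123 mm
H5: 61 × 87 mm
H6: 43 × 61 mm
H7: 30 × 43 mm
H8: 21 × 30 mm
→ matches H7.

H7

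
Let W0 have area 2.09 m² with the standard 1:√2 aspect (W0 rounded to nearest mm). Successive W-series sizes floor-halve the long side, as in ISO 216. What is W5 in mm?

214 × 304 mm

Let W0's short side be w mm. w · w√2 = 2.09 m² = 2,090,000 mm², so w ≈ 1215.7 mm and w√2 ≈ 1719.2 mm → W0 = 1216 × 1719 mm.
W1: ⌊1719/2⌋ × 1216 = 859 × 1216 mm
W2: ⌊1216/2⌋ × 859 = 608 × 859 mm
W3: ⌊859/2⌋ × 608 = 429 × 608 mm
W4: ⌊608/2⌋ × 429 = 304 × 429 mm
W5: ⌊429/2⌋ × 304 = 214 × 304 mm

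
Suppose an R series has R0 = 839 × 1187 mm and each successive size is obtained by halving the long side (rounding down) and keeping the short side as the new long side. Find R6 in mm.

R1: ⌊1187/2⌋ × 839 = 593 × 839 mm
R2: ⌊839/2⌋ × 593 = 419 × 593 mm
R3: ⌊593/2⌋ × 419 = 296 × 419 mm
R4: ⌊419/2⌋ × 296 = 209 × 296 mm
R5: ⌊296/2⌋ × 209 = 148 × 209 mm
R6: ⌊209/2⌋ × 148 = 104 × 148 mm

104 × 148 mm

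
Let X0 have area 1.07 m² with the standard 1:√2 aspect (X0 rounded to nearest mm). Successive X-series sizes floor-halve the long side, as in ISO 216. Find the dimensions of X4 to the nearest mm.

Let X0's short side be w mm. w · w√2 = 1.07 m² = 1,070,000 mm², so w ≈ 869.8 mm and w√2 ≈ 1230.1 mm → X0 = 870 × 1230 mm.
X1: ⌊1230/2⌋ × 870 = 615 × 870 mm
X2: ⌊870/2⌋ × 615 = 435 × 615 mm
X3: ⌊615/2⌋ × 435 = 307 × 435 mm
X4: ⌊435/2⌋ × 307 = 217 × 307 mm

217 × 307 mm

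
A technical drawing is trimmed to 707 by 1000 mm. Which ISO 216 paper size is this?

Aspect ratio 1000/707 ≈ 1.414 — close to the ISO √2 ≈ 1.414.
In the B-series (B0 = 1000 × 1414 mm): B1 = 707 × 1000 mm.

B1 (707 × 1000 mm)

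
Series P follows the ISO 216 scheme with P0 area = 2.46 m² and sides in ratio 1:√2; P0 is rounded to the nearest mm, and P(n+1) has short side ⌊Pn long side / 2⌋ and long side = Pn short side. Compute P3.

Let P0's short side be w mm. w · w√2 = 2.46 m² = 2,460,000 mm², so w ≈ 1318.9 mm and w√2 ≈ 1865.2 mm → P0 = 1319 × 1865 mm.
P1: ⌊1865/2⌋ × 1319 = 932 × 1319 mm
P2: ⌊1319/2⌋ × 932 = 659 × 932 mm
P3: ⌊932/2⌋ × 659 = 466 × 659 mm

466 × 659 mm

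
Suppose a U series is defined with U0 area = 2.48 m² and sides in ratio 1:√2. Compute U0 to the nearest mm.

1324 × 1873 mm

Let the short side be w mm. Then w · w√2 = 2.48 m² = 2,480,000 mm².
w² = 2,480,000/√2, so w ≈ 1324.2 mm; long side = w√2 ≈ 1872.8 mm.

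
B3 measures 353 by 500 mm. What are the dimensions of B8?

B4: ⌊500/2⌋ × 353 = 250 × 353 mm
B5: ⌊353/2⌋ × 250 = 176 × 250 mm
B6: ⌊250/2⌋ × 176 = 125 × 176 mm
B7: ⌊176/2⌋ × 125 = 88 × 125 mm
B8: ⌊125/2⌋ × 88 = 62 × 88 mm

62 × 88 mm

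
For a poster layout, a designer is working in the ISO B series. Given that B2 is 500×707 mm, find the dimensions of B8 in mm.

62 × 88 mm

B3: ⌊707/2⌋ × 500 = 353 × 500 mm
B4: ⌊500/2⌋ × 353 = 250 × 353 mm
B5: ⌊353/2⌋ × 250 = 176 × 250 mm
B6: ⌊250/2⌋ × 176 = 125 × 176 mm
B7: ⌊176/2⌋ × 125 = 88 × 125 mm
B8: ⌊125/2⌋ × 88 = 62 × 88 mm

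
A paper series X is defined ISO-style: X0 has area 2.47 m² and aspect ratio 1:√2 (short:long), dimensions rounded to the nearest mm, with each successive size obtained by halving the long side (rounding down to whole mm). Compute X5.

Let X0's short side be w mm. w · w√2 = 2.47 m² = 2,470,000 mm², so w ≈ 1321.6 mm and w√2 ≈ 1869.0 mm → X0 = 1322 × 1869 mm.
X1: ⌊1869/2⌋ × 1322 = 934 × 1322 mm
X2: ⌊1322/2⌋ × 934 = 661 × 934 mm
X3: ⌊934/2⌋ × 661 = 467 × 661 mm
X4: ⌊661/2⌋ × 467 = 330 × 467 mm
X5: ⌊467/2⌋ × 330 = 233 × 330 mm

233 × 330 mm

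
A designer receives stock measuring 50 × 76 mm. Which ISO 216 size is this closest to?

A8 (52 × 74 mm)

Aspect ratio 76/50 ≈ 1.520 (ISO target is √2 ≈ 1.414).
In the A-series (A0 area = 1 m²): A8 = 52 × 74 mm.
Off by 4 mm total — nearest standard size.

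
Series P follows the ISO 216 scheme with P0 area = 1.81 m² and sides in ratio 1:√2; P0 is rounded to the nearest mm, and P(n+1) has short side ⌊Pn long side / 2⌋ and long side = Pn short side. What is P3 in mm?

Let P0's short side be w mm. w · w√2 = 1.81 m² = 1,810,000 mm², so w ≈ 1131.3 mm and w√2 ≈ 1599.9 mm → P0 = 1131 × 1600 mm.
P1: ⌊1600/2⌋ × 1131 = 800 × 1131 mm
P2: ⌊1131/2⌋ × 800 = 565 × 800 mm
P3: ⌊800/2⌋ × 565 = 400 × 565 mm

400 × 565 mm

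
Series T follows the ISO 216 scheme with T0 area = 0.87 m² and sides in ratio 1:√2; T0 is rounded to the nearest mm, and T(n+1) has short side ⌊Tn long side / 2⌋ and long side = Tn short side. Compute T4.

196 × 277 mm

Let T0's short side be w mm. w · w√2 = 0.87 m² = 870,000 mm², so w ≈ 784.3 mm and w√2 ≈ 1109.2 mm → T0 = 784 × 1109 mm.
T1: ⌊1109/2⌋ × 784 = 554 × 784 mm
T2: ⌊784/2⌋ × 554 = 392 × 554 mm
T3: ⌊554/2⌋ × 392 = 277 × 392 mm
T4: ⌊392/2⌋ × 277 = 196 × 277 mm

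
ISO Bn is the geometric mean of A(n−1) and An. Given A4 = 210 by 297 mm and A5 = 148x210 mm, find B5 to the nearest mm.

176 × 250 mm

Short side: √(210 · 148) = √31080 ≈ 176.3 → 176 mm
Long side: √(297 · 210) = √62370 ≈ 249.7 → 250 mm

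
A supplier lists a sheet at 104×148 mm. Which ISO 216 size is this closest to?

A6 (105 × 148 mm)

Aspect ratio 148/104 ≈ 1.423 — close to the ISO √2 ≈ 1.414.
In the A-series (A0 area = 1 m²): A6 = 105 × 148 mm.
Off by 1 mm total — nearest standard size.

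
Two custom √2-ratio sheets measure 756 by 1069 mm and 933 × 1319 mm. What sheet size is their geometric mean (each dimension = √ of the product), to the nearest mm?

Short side: √(756 · 933) = √705348 ≈ 839.8 → 840 mm
Long side: √(1069 · 1319) = √1410011 ≈ 1187.4 → 1187 mm

840 × 1187 mm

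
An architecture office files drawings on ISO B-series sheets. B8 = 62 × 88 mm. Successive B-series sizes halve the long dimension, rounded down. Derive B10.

31 × 44 mm

B9: ⌊88/2⌋ × 62 = 44 × 62 mm
B10: ⌊62/2⌋ × 44 = 31 × 44 mm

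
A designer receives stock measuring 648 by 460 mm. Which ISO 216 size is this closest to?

Aspect ratio 648/460 ≈ 1.409 — close to the ISO √2 ≈ 1.414.
In the C-series (envelope sizes, between A and B): C2 = 458 × 648 mm.
Off by 2 mm total — nearest standard size.

C2 (458 × 648 mm)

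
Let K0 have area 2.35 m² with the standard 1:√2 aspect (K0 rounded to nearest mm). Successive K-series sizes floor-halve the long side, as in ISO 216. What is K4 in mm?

Let K0's short side be w mm. w · w√2 = 2.35 m² = 2,350,000 mm², so w ≈ 1289.1 mm and w√2 ≈ 1823.0 mm → K0 = 1289 × 1823 mm.
K1: ⌊1823/2⌋ × 1289 = 911 × 1289 mm
K2: ⌊1289/2⌋ × 911 = 644 × 911 mm
K3: ⌊911/2⌋ × 644 = 455 × 644 mm
K4: ⌊644/2⌋ × 455 = 322 × 455 mm

322 × 455 mm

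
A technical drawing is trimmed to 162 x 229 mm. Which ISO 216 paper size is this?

Aspect ratio 229/162 ≈ 1.414 — close to the ISO √2 ≈ 1.414.
In the C-series (envelope sizes, between A and B): C5 = 162 × 229 mm.

C5 (162 × 229 mm)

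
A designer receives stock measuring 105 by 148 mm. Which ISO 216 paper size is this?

A6 (105 × 148 mm)

Aspect ratio 148/105 ≈ 1.410 — close to the ISO √2 ≈ 1.414.
In the A-series (A0 area = 1 m²): A6 = 105 × 148 mm.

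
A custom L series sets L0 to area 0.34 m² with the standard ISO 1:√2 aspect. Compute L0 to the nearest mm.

490 × 693 mm

Let the short side be w mm. Then w · w√2 = 0.34 m² = 340,000 mm².
w² = 340,000/√2, so w ≈ 490.3 mm; long side = w√2 ≈ 693.4 mm.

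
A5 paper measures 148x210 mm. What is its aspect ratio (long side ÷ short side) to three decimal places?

1.419

210 / 148 = 1.419
ISO 216 targets √2 ≈ 1.414; the +0.005 deviation is from mm rounding.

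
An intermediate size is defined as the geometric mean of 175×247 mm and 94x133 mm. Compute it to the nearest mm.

128 × 181 mm

Short side: √(175 · 94) = √16450 ≈ 128.3 → 128 mm
Long side: √(247 · 133) = √32851 ≈ 181.2 → 181 mm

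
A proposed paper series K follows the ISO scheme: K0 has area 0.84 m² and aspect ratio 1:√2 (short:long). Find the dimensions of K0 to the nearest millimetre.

771 × 1090 mm

Let the short side be w mm. Then w · w√2 = 0.84 m² = 840,000 mm².
w² = 840,000/√2, so w ≈ 770.7 mm; long side = w√2 ≈ 1089.9 mm.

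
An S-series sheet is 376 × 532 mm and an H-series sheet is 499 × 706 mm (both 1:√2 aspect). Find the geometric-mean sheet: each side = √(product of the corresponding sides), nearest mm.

Short side: √(376 · 499) = √187624 ≈ 433.2 → 433 mm
Long side: √(532 · 706) = √375592 ≈ 612.9 → 613 mm

433 × 613 mm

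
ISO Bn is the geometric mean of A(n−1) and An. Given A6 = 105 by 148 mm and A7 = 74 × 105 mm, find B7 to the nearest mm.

88 × 125 mm

Short side: √(105 · 74) = √7770 ≈ 88.1 → 88 mm
Long side: √(148 · 105) = √15540 ≈ 124.7 → 125 mm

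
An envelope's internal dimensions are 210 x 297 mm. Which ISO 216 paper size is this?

Aspect ratio 297/210 ≈ 1.414 — close to the ISO √2 ≈ 1.414.
In the A-series (A0 area = 1 m²): A4 = 210 × 297 mm.

A4 (210 × 297 mm)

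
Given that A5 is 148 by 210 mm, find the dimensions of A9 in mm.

37 × 52 mm

A6: ⌊210/2⌋ × 148 = 105 × 148 mm
A7: ⌊148/2⌋ × 105 = 74 × 105 mm
A8: ⌊105/2⌋ × 74 = 52 × 74 mm
A9: ⌊74/2⌋ × 52 = 37 × 52 mm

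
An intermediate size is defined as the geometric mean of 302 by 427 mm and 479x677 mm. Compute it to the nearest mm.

380 × 538 mm

Short side: √(302 · 479) = √144658 ≈ 380.3 → 380 mm
Long side: √(427 · 677) = √289079 ≈ 537.7 → 538 mm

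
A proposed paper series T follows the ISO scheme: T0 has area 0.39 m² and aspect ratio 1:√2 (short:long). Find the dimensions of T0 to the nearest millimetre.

Let the short side be w mm. Then w · w√2 = 0.39 m² = 390,000 mm².
w² = 390,000/√2, so w ≈ 525.1 mm; long side = w√2 ≈ 742.7 mm.

525 × 743 mm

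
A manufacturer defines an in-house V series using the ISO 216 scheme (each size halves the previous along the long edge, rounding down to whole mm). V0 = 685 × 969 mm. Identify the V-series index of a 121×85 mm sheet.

V0: 685 × 969 mm
V1: 484 × 685 mm
V2: 342 × 484 mm
V3: 242 × 342 mm
V4: 171 × 242 mm
V5: 121 × 171 mm
V6: 85 × 121 mm
V7: 60 × 85 mm
→ matches V6.

V6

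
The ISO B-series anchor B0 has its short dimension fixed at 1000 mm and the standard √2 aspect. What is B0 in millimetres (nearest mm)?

Short side = 1000 mm; long side = 1000√2 ≈ 1414.2 mm.

1000 × 1414 mm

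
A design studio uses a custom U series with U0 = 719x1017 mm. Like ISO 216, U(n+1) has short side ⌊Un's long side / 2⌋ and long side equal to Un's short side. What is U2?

U1: ⌊1017/2⌋ × 719 = 508 × 719 mm
U2: ⌊719/2⌋ × 508 = 359 × 508 mm

359 × 508 mm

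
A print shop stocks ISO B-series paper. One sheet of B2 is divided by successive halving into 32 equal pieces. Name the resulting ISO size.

B7

32 = 2^5, so 5 halving steps.
B2 → B3 → … → B7 after 5 steps.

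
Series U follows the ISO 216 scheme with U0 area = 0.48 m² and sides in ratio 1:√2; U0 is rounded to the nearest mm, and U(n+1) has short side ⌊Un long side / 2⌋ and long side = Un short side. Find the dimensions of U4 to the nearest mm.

145 × 206 mm

Let U0's short side be w mm. w · w√2 = 0.48 m² = 480,000 mm², so w ≈ 582.6 mm and w√2 ≈ 823.9 mm → U0 = 583 × 824 mm.
U1: ⌊824/2⌋ × 583 = 412 × 583 mm
U2: ⌊583/2⌋ × 412 = 291 × 412 mm
U3: ⌊412/2⌋ × 291 = 206 × 291 mm
U4: ⌊291/2⌋ × 206 = 145 × 206 mm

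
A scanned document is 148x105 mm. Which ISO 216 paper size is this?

A6 (105 × 148 mm)

Aspect ratio 148/105 ≈ 1.410 — close to the ISO √2 ≈ 1.414.
In the A-series (A0 area = 1 m²): A6 = 105 × 148 mm.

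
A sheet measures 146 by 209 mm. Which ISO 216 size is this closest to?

A5 (148 × 210 mm)

Aspect ratio 209/146 ≈ 1.432 (ISO target is √2 ≈ 1.414).
In the A-series (A0 area = 1 m²): A5 = 148 × 210 mm.
Off by 3 mm total — nearest standard size.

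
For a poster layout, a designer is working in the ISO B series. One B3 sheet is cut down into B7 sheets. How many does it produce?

Each ISO step halves the sheet: 1 × B3 → 2 × B4 → 4 × B5 → 8 × B6 → …
From B3 to B7 is 4 halving steps: 2^4 = 16.

16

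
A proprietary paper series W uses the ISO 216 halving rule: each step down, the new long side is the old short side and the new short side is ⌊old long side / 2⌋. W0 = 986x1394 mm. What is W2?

W1: ⌊1394/2⌋ × 986 = 697 × 986 mm
W2: ⌊986/2⌋ × 697 = 493 × 697 mm

493 × 697 mm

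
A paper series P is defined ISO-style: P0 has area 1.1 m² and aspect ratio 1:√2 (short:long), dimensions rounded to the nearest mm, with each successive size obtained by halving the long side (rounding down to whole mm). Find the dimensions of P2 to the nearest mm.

Let P0's short side be w mm. w · w√2 = 1.1 m² = 1,100,000 mm², so w ≈ 881.9 mm and w√2 ≈ 1247.3 mm → P0 = 882 × 1247 mm.
P1: ⌊1247/2⌋ × 882 = 623 × 882 mm
P2: ⌊882/2⌋ × 623 = 441 × 623 mm

441 × 623 mm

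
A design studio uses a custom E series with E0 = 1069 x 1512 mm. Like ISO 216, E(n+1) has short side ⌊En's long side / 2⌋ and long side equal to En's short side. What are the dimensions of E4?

267 × 378 mm

E1: ⌊1512/2⌋ × 1069 = 756 × 1069 mm
E2: ⌊1069/2⌋ × 756 = 534 × 756 mm
E3: ⌊756/2⌋ × 534 = 378 × 534 mm
E4: ⌊534/2⌋ × 378 = 267 × 378 mm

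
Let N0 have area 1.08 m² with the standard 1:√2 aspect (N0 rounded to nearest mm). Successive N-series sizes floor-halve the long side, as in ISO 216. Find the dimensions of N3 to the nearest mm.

309 × 437 mm

Let N0's short side be w mm. w · w√2 = 1.08 m² = 1,080,000 mm², so w ≈ 873.9 mm and w√2 ≈ 1235.9 mm → N0 = 874 × 1236 mm.
N1: ⌊1236/2⌋ × 874 = 618 × 874 mm
N2: ⌊874/2⌋ × 618 = 437 × 618 mm
N3: ⌊618/2⌋ × 437 = 309 × 437 mm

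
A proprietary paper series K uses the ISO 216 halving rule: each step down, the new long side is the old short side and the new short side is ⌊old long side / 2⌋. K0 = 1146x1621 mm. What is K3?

K1: ⌊1621/2⌋ × 1146 = 810 × 1146 mm
K2: ⌊1146/2⌋ × 810 = 573 × 810 mm
K3: ⌊810/2⌋ × 573 = 405 × 573 mm

405 × 573 mm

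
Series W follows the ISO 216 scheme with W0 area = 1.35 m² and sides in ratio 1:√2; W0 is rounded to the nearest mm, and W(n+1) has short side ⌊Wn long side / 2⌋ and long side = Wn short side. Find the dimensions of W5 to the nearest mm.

172 × 244 mm

Let W0's short side be w mm. w · w√2 = 1.35 m² = 1,350,000 mm², so w ≈ 977.0 mm and w√2 ≈ 1381.7 mm → W0 = 977 × 1382 mm.
W1: ⌊1382/2⌋ × 977 = 691 × 977 mm
W2: ⌊977/2⌋ × 691 = 488 × 691 mm
W3: ⌊691/2⌋ × 488 = 345 × 488 mm
W4: ⌊488/2⌋ × 345 = 244 × 345 mm
W5: ⌊345/2⌋ × 244 = 172 × 244 mm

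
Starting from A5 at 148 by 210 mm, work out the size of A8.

A6: ⌊210/2⌋ × 148 = 105 × 148 mm
A7: ⌊148/2⌋ × 105 = 74 × 105 mm
A8: ⌊105/2⌋ × 74 = 52 × 74 mm

52 × 74 mm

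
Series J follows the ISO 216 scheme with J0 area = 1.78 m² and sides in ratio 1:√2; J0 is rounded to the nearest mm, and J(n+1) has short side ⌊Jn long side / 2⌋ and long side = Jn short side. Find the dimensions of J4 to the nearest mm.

280 × 396 mm

Let J0's short side be w mm. w · w√2 = 1.78 m² = 1,780,000 mm², so w ≈ 1121.9 mm and w√2 ≈ 1586.6 mm → J0 = 1122 × 1587 mm.
J1: ⌊1587/2⌋ × 1122 = 793 × 1122 mm
J2: ⌊1122/2⌋ × 793 = 561 × 793 mm
J3: ⌊793/2⌋ × 561 = 396 × 561 mm
J4: ⌊561/2⌋ × 396 = 280 × 396 mm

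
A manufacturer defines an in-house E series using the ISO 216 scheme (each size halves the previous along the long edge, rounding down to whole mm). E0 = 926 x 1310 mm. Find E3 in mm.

E1: ⌊1310/2⌋ × 926 = 655 × 926 mm
E2: ⌊926/2⌋ × 655 = 463 × 655 mm
E3: ⌊655/2⌋ × 463 = 327 × 463 mm

327 × 463 mm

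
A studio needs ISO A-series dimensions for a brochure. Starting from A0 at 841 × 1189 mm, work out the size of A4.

210 × 297 mm

A1: ⌊1189/2⌋ × 841 = 594 × 841 mm
A2: ⌊841/2⌋ × 594 = 420 × 594 mm
A3: ⌊594/2⌋ × 420 = 297 × 420 mm
A4: ⌊420/2⌋ × 297 = 210 × 297 mm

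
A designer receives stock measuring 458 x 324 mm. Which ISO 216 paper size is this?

Aspect ratio 458/324 ≈ 1.414 — close to the ISO √2 ≈ 1.414.
In the C-series (envelope sizes, between A and B): C3 = 324 × 458 mm.

C3 (324 × 458 mm)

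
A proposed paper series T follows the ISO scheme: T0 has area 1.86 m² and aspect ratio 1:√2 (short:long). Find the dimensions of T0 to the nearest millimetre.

1147 × 1622 mm

Let the short side be w mm. Then w · w√2 = 1.86 m² = 1,860,000 mm².
w² = 1,860,000/√2, so w ≈ 1146.8 mm; long side = w√2 ≈ 1621.9 mm.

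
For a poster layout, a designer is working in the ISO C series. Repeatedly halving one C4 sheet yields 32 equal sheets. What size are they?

C9

32 = 2^5, so 5 halving steps.
C4 → C5 → … → C9 after 5 steps.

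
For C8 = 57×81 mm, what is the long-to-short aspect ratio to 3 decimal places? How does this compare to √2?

81 / 57 = 1.421
ISO 216 targets √2 ≈ 1.414; the +0.007 deviation is from mm rounding.

1.421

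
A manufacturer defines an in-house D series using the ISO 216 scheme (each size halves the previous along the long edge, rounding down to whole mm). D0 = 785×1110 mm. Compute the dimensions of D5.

D1 = 555 × 785 mm (from D0 by 1 halving).
D2: ⌊785/2⌋ × 555 = 392 × 555 mm
D3: ⌊555/2⌋ × 392 = 277 × 392 mm
D4: ⌊392/2⌋ × 277 = 196 × 277 mm
D5: ⌊277/2⌋ × 196 = 138 × 196 mm

138 × 196 mm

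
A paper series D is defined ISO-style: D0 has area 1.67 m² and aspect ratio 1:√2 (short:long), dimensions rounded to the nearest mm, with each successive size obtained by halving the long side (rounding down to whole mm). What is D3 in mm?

384 × 543 mm

Let D0's short side be w mm. w · w√2 = 1.67 m² = 1,670,000 mm², so w ≈ 1086.7 mm and w√2 ≈ 1536.8 mm → D0 = 1087 × 1537 mm.
D1: ⌊1537/2⌋ × 1087 = 768 × 1087 mm
D2: ⌊1087/2⌋ × 768 = 543 × 768 mm
D3: ⌊768/2⌋ × 543 = 384 × 543 mm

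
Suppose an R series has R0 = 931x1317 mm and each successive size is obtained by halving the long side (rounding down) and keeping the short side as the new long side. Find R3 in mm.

329 × 465 mm

R1: ⌊1317/2⌋ × 931 = 658 × 931 mm
R2: ⌊931/2⌋ × 658 = 465 × 658 mm
R3: ⌊658/2⌋ × 465 = 329 × 465 mm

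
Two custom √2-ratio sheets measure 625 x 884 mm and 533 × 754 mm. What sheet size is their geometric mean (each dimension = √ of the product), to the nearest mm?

Short side: √(625 · 533) = √333125 ≈ 577.2 → 577 mm
Long side: √(884 · 754) = √666536 ≈ 816.4 → 816 mm

577 × 816 mm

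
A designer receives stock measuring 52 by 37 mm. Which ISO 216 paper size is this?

A9 (37 × 52 mm)

Aspect ratio 52/37 ≈ 1.405 — close to the ISO √2 ≈ 1.414.
In the A-series (A0 area = 1 m²): A9 = 37 × 52 mm.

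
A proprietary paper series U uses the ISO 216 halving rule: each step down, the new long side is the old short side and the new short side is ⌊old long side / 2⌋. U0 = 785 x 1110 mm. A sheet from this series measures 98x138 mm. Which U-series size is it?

U6

U0: 785 × 1110 mm
U1: 555 × 785 mm
U2: 392 × 555 mm
U3: 277 × 392 mm
U4: 196 × 277 mm
U5: 138 × 196 mm
U6: 98 × 138 mm
U7: 69 × 98 mm
→ matches U6.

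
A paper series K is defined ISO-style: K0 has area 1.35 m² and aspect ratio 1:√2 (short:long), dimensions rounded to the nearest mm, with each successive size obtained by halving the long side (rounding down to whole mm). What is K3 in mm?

345 × 488 mm

Let K0's short side be w mm. w · w√2 = 1.35 m² = 1,350,000 mm², so w ≈ 977.0 mm and w√2 ≈ 1381.7 mm → K0 = 977 × 1382 mm.
K1: ⌊1382/2⌋ × 977 = 691 × 977 mm
K2: ⌊977/2⌋ × 691 = 488 × 691 mm
K3: ⌊691/2⌋ × 488 = 345 × 488 mm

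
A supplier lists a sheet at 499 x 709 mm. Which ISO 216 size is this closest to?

B2 (500 × 707 mm)

Aspect ratio 709/499 ≈ 1.421 — close to the ISO √2 ≈ 1.414.
In the B-series (B0 = 1000 × 1414 mm): B2 = 500 × 707 mm.
Off by 3 mm total — nearest standard size.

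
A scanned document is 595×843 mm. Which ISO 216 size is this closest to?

Aspect ratio 843/595 ≈ 1.417 — close to the ISO √2 ≈ 1.414.
In the A-series (A0 area = 1 m²): A1 = 594 × 841 mm.
Off by 3 mm total — nearest standard size.

A1 (594 × 841 mm)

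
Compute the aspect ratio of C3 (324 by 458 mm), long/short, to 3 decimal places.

458 / 324 = 1.414
Matches √2 ≈ 1.414 — the ISO 216 defining ratio.

1.414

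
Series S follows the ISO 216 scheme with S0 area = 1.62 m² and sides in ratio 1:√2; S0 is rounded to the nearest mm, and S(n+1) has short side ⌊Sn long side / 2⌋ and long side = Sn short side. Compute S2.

Let S0's short side be w mm. w · w√2 = 1.62 m² = 1,620,000 mm², so w ≈ 1070.3 mm and w√2 ≈ 1513.6 mm → S0 = 1070 × 1514 mm.
S1: ⌊1514/2⌋ × 1070 = 757 × 1070 mm
S2: ⌊1070/2⌋ × 757 = 535 × 757 mm

535 × 757 mm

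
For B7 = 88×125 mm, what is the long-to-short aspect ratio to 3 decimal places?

1.420

125 / 88 = 1.420
ISO 216 targets √2 ≈ 1.414; the +0.006 deviation is from mm rounding.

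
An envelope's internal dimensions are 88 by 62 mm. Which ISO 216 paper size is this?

Aspect ratio 88/62 ≈ 1.419 — close to the ISO √2 ≈ 1.414.
In the B-series (B0 = 1000 × 1414 mm): B8 = 62 × 88 mm.

B8 (62 × 88 mm)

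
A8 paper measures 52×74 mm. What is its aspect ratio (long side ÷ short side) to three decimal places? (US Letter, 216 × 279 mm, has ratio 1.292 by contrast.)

74 / 52 = 1.423
ISO 216 targets √2 ≈ 1.414; the +0.009 deviation is from mm rounding.

1.423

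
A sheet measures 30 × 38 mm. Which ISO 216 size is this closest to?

Aspect ratio 38/30 ≈ 1.267 (ISO target is √2 ≈ 1.414).
In the C-series (envelope sizes, between A and B): C10 = 28 × 40 mm.
Off by 4 mm total — nearest standard size.

C10 (28 × 40 mm)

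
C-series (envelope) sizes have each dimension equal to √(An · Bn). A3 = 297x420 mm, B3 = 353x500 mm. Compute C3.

Short side: √(297 · 353) = √104841 ≈ 323.8 → 324 mm
Long side: √(420 · 500) = √210000 ≈ 458.3 → 458 mm

324 × 458 mm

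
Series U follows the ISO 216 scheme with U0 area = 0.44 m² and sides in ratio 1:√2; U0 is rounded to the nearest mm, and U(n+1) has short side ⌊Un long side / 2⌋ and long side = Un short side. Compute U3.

Let U0's short side be w mm. w · w√2 = 0.44 m² = 440,000 mm², so w ≈ 557.8 mm and w√2 ≈ 788.8 mm → U0 = 558 × 789 mm.
U1: ⌊789/2⌋ × 558 = 394 × 558 mm
U2: ⌊558/2⌋ × 394 = 279 × 394 mm
U3: ⌊394/2⌋ × 279 = 197 × 279 mm

197 × 279 mm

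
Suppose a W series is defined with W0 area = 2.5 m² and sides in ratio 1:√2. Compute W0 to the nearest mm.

1330 × 1880 mm

Let the short side be w mm. Then w · w√2 = 2.5 m² = 2,500,000 mm².
w² = 2,500,000/√2, so w ≈ 1329.6 mm; long side = w√2 ≈ 1880.3 mm.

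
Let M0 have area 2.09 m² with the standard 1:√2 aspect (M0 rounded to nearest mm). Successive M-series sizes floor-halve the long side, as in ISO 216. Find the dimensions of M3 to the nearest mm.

429 × 608 mm

Let M0's short side be w mm. w · w√2 = 2.09 m² = 2,090,000 mm², so w ≈ 1215.7 mm and w√2 ≈ 1719.2 mm → M0 = 1216 × 1719 mm.
M1: ⌊1719/2⌋ × 1216 = 859 × 1216 mm
M2: ⌊1216/2⌋ × 859 = 608 × 859 mm
M3: ⌊859/2⌋ × 608 = 429 × 608 mm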